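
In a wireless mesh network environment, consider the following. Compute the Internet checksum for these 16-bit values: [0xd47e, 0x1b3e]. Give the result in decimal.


Given words: [0xd47e, 0x1b3e]
Step 1: Sum all words
Raw sum = 54398 + 6974 = 61372
One's complement = ~61372 & 0xFFFF = 4163

4163


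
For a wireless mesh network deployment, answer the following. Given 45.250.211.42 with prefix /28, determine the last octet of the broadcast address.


Given: IP = 45.250.211.42, prefix = /28
Host bits = 32 - 28 = 4
Network last octet = 42 AND mask = 32
Host part size = 2^4 - 1 = 15
Broadcast last octet = 32 OR 15 = 47

47


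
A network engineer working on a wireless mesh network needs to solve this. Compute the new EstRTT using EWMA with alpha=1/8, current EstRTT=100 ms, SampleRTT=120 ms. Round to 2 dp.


Given: EstRTT = 100 ms, SampleRTT = 120 ms, alpha = 1/8
New EstRTT = (1 - alpha) * EstRTT + alpha * SampleRTT
(7/8) * 100 = 87.5
(1/8) * 120 = 15
New EstRTT = 87.5 + 15 = 102.5 ms -> 102.50 ms (2 dp)

102.50


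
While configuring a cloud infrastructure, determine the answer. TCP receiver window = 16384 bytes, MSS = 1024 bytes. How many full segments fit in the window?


Given: RWND = 16384 bytes, MSS = 1024 bytes
Full segments = floor(RWND / MSS)
Full segments = floor(16384 / 1024)
Full segments = floor(16.0) = 16

16


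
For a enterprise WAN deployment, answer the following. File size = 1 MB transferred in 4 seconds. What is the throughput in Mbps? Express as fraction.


Given: file = 1 MB, time = 4 s
File in Mb = 1 * 8 = 8 Mb
Throughput = 8 / 4 Mbps
Throughput = 2 Mbps

2


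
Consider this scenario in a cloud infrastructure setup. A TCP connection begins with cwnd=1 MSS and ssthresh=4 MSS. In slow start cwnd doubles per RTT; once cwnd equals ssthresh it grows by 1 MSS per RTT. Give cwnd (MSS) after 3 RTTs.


RTT 0: cwnd = 1 MSS (initial)
RTT 1: cwnd = 2 MSS (slow start, doubled)
RTT 2: cwnd = 4 MSS (slow start, doubled)
RTT 3: cwnd = 5 MSS (congestion avoidance, +1)

5


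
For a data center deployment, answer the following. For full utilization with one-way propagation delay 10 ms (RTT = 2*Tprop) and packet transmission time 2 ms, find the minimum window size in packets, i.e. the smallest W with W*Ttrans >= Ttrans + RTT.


Given: Ttrans = 2 ms, RTT = 20 ms (= 2 * Tprop, Tprop = 10 ms)
Time until first ACK returns = Ttrans + RTT = 2 + 20 = 22 ms
Need W * Ttrans >= Ttrans + RTT  ->  W >= (Ttrans + RTT) / Ttrans
(Ttrans + RTT) / Ttrans = 22 / 2 = 11
W_min = ceil(11) = 11

11


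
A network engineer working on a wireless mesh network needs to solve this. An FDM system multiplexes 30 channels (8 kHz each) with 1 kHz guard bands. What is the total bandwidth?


Given: 30 channels, 8 kHz each, guard = 1 kHz
Channel bandwidth = 30 * 8 = 240 kHz
Guard bands = 29 gaps * 1 kHz = 29 kHz
Total = 240 + 29 = 269 kHz

269


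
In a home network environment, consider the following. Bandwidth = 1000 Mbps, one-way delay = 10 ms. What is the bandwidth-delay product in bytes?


Given: bandwidth = 1000 Mbps, delay = 10 ms
BDP in bits = 1000 * 10^6 * 10 / 1000
BDP in bits = 10000000
BDP in bytes = 10000000 / 8 = 1250000

1250000


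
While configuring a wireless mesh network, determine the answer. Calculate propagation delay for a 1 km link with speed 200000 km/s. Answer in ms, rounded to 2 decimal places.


Given: distance = 1 km, speed = 200000 km/s
Delay = distance / speed = 1 / 200000 seconds
Delay in ms = 1 * 1000 / 200000
Delay = 0.0050 ms
Rounded to 2 dp = 0.01 ms

0.01


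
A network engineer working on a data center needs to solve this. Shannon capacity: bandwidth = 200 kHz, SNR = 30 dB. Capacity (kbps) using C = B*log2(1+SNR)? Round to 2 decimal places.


Given: B = 200 kHz, SNR = 30 dB
SNR linear = 10^(30/10) = 1000
1 + SNR = 1001
log2(1001) = 9.9672262588
C = 200 * 1000 * 9.9672262588 = 1993445.2518 bps
C = 1993.445252 kbps -> 1993.45 kbps (2 dp)

1993.45


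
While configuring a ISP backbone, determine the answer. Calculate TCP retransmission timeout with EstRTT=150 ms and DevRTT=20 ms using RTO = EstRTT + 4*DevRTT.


Given: EstRTT = 150 ms, DevRTT = 20 ms
Timeout = EstRTT + 4 * DevRTT
4 * DevRTT = 4 * 20 = 80
Timeout = 150 + 80 = 230 ms

230


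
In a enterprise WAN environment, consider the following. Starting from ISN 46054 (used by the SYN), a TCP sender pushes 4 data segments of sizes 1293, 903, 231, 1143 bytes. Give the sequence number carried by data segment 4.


The SYN occupies sequence number ISN = 46054, so the first data byte is ISN + 1 = 46055.
SEQ of data segment i = (ISN + 1) + sum of payload sizes of segments 1..i-1.
Segment 1: SEQ = 46055, payload = 1293 bytes
Segment 2: SEQ = 47348, payload = 903 bytes
Segment 3: SEQ = 48251, payload = 231 bytes
Segment 4: SEQ = 48482, payload = 1143 bytes
SEQ of segment 4 = 46055 + 1293 + 903 + 231 = 48482

48482


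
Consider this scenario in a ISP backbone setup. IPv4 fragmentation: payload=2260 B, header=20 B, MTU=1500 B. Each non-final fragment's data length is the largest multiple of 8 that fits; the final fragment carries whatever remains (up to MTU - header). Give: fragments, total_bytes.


Max data per non-final fragment = floor((MTU - header)/8)*8 = floor((1500 - 20)/8)*8 = floor(1480/8)*8 = 1480 B
Final fragment needs no 8-byte alignment: it can carry up to MTU - header = 1480 B
Non-final fragments needed = ceil((payload - 1480) / 1480) = ceil(780/1480) = ceil(0.5270) = 1
Number of fragments = 1 + 1 = 2
Fragment sizes (data): 1 * 1480 B + 780 B (last, 780 <= 1480 OK)
Total bytes sent = payload + n_frags * header = 2260 + 2*20 = 2260 + 40 = 2300 B

2, 2300


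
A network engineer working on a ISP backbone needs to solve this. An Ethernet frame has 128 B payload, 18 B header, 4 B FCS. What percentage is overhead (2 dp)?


Given: payload = 128 B, header = 18 B, trailer = 4 B
Overhead bytes = header + trailer = 18 + 4 = 22
Total frame = payload + overhead = 128 + 22 = 150
Overhead % = 22 / 150 * 100 = 14.6667% -> 14.67% (2 dp)

14.67


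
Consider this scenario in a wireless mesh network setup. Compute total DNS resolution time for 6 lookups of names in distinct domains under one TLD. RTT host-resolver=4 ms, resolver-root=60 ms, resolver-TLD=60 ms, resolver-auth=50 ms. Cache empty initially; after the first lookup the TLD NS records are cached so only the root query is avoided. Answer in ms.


Lookup 1 (cold cache): local + root + TLD + auth = 4 + 60 + 60 + 50 = 174 ms
Lookups 2..6 (TLD NS cached -> skip root; new domain -> still ask TLD and auth): local + TLD + auth = 4 + 60 + 50 = 114 ms each
Remaining 5 lookups: 5 * 114 = 570 ms
Total = 174 + 570 = 744 ms

744


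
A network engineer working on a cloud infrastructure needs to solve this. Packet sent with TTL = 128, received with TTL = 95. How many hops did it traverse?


Given: initial TTL = 128, received TTL = 95
Hops = initial TTL - received TTL
Hops = 128 - 95 = 33

33


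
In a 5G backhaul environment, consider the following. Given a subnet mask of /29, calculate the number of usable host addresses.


Given: subnet mask /29
Host bits = 32 - 29 = 3
Total addresses = 2^3 = 8
Usable hosts = 8 - 2 (network + broadcast) = 6

6


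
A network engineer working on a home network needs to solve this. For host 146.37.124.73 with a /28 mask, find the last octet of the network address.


Given: IP = 146.37.124.73, prefix = /28
Subnet mask = 255.255.255.240
Last octet of IP: 73
Last octet of mask: 240
Network last octet = 73 AND 240 = 64

64


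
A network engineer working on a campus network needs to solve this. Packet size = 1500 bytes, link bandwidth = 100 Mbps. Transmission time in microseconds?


Given: packet = 1500 bytes, bandwidth = 100 Mbps
Packet in bits = 1500 * 8 = 12000 bits
Bandwidth = 100 * 10^6 = 100000000 bps
Time = 12000 / 100000000 seconds
Time in us = 12000 * 10^6 / 100000000 = 120

120


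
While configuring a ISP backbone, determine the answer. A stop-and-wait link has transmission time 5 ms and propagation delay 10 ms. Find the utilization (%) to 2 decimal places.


Given: Ttrans = 5 ms, Tprop = 10 ms
RTT = 2 * Tprop = 2 * 10 = 20 ms
U = Ttrans / (Ttrans + RTT)
U = 5 / (5 + 20)
U = 5 / 25 = 0.2
U% = 20.00%

20.00


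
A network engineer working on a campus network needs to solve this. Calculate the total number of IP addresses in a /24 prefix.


Given: CIDR prefix /24
Host bits = 32 - 24 = 8
Total addresses = 2^8 = 256

256


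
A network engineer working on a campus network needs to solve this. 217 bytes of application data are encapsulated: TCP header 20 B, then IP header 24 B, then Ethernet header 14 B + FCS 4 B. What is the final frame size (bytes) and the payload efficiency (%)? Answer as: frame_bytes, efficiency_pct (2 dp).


TCP segment = 217 + 20 = 237 B
IP packet = 237 + 24 = 261 B
Ethernet frame = 261 + 14 + 4 = 279 B
Efficiency = app / frame = 217 / 279 = 0.777778 = 77.7778% -> 77.78% (2 dp)

279, 77.78


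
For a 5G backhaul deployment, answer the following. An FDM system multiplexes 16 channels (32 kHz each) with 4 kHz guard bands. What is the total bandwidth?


Given: 16 channels, 32 kHz each, guard = 4 kHz
Channel bandwidth = 16 * 32 = 512 kHz
Guard bands = 15 gaps * 4 kHz = 60 kHz
Total = 512 + 60 = 572 kHz

572


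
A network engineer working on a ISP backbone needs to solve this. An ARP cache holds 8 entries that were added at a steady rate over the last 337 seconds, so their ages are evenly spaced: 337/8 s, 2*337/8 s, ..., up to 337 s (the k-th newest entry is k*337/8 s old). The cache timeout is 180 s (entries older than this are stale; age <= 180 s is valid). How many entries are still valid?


Ages are k * 337/8 s for k = 1..8 (spacing = 42.1250 s).
Entry k is valid iff k * 337/8 <= 180 iff k <= 8 * 180 / 337 = 4.2730
n_valid = floor(4.2730) = 4
(n_stale = 8 - 4 = 4)

4


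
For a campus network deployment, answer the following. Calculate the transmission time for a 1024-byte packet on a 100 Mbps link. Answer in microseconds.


Given: packet = 1024 bytes, bandwidth = 100 Mbps
Packet in bits = 1024 * 8 = 8192 bits
Bandwidth = 100 * 10^6 = 100000000 bps
Time = 8192 / 100000000 seconds
Time in us = 8192 * 10^6 / 100000000 = 81.92

81.92


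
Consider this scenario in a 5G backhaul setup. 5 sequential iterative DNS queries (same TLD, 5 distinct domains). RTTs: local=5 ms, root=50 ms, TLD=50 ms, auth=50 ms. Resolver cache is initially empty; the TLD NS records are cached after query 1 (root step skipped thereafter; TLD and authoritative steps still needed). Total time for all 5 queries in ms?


Lookup 1 (cold cache): local + root + TLD + auth = 5 + 50 + 50 + 50 = 155 ms
Lookups 2..5 (TLD NS cached -> skip root; new domain -> still ask TLD and auth): local + TLD + auth = 5 + 50 + 50 = 105 ms each
Remaining 4 lookups: 4 * 105 = 420 ms
Total = 155 + 420 = 575 ms

575


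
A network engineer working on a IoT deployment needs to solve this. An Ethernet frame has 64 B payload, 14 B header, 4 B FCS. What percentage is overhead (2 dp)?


Given: payload = 64 B, header = 14 B, trailer = 4 B
Overhead bytes = header + trailer = 14 + 4 = 18
Total frame = payload + overhead = 64 + 18 = 82
Overhead % = 18 / 82 * 100 = 21.9512% -> 21.95% (2 dp)

21.95


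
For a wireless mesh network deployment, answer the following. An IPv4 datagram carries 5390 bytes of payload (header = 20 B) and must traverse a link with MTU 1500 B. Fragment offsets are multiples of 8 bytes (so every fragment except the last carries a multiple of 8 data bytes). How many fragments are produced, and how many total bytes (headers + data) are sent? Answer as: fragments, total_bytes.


Max data per non-final fragment = floor((MTU - header)/8)*8 = floor((1500 - 20)/8)*8 = floor(1480/8)*8 = 1480 B
Final fragment needs no 8-byte alignment: it can carry up to MTU - header = 1480 B
Non-final fragments needed = ceil((payload - 1480) / 1480) = ceil(3910/1480) = ceil(2.6419) = 3
Number of fragments = 3 + 1 = 4
Fragment sizes (data): 3 * 1480 B + 950 B (last, 950 <= 1480 OK)
Total bytes sent = payload + n_frags * header = 5390 + 4*20 = 5390 + 80 = 5470 B

4, 5470


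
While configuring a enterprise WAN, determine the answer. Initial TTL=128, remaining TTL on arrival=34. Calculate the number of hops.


Given: initial TTL = 128, received TTL = 34
Hops = initial TTL - received TTL
Hops = 128 - 34 = 94

94


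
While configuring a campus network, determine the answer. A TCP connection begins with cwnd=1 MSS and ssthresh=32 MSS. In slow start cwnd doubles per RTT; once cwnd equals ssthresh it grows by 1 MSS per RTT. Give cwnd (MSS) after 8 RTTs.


RTT 0: cwnd = 1 MSS (initial)
RTT 1: cwnd = 2 MSS (slow start, doubled)
RTT 2: cwnd = 4 MSS (slow start, doubled)
RTT 3: cwnd = 8 MSS (slow start, doubled)
RTT 4: cwnd = 16 MSS (slow start, doubled)
RTT 5: cwnd = 32 MSS (slow start, doubled)
RTT 6: cwnd = 33 MSS (congestion avoidance, +1)
RTT 7: cwnd = 34 MSS (congestion avoidance, +1)
RTT 8: cwnd = 35 MSS (congestion avoidance, +1)

35


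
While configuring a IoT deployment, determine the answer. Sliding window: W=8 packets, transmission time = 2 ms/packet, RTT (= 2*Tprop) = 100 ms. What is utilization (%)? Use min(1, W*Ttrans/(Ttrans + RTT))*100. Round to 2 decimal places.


Given: W = 8, Ttrans = 2 ms, RTT = 100 ms (= 2 * Tprop, Tprop = 50 ms)
Cycle time = Ttrans + RTT = 2 + 100 = 102 ms (first packet sent until its ACK returns)
W * Ttrans = 8 * 2 = 16 ms of sending per cycle
W * Ttrans / (Ttrans + RTT) = 16 / 102 = 0.156863
U = min(1, 0.156863) = 0.156863
U% = 15.69%

15.69


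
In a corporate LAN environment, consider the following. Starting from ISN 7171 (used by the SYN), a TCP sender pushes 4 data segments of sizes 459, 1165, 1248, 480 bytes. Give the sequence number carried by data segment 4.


The SYN occupies sequence number ISN = 7171, so the first data byte is ISN + 1 = 7172.
SEQ of data segment i = (ISN + 1) + sum of payload sizes of segments 1..i-1.
Segment 1: SEQ = 7172, payload = 459 bytes
Segment 2: SEQ = 7631, payload = 1165 bytes
Segment 3: SEQ = 8796, payload = 1248 bytes
Segment 4: SEQ = 10044, payload = 480 bytes
SEQ of segment 4 = 7172 + 459 + 1165 + 1248 = 10044

10044


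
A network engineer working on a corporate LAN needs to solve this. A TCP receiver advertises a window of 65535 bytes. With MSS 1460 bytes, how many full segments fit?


Given: RWND = 65535 bytes, MSS = 1460 bytes
Full segments = floor(RWND / MSS)
Full segments = floor(65535 / 1460)
Full segments = floor(44.887) = 44

44


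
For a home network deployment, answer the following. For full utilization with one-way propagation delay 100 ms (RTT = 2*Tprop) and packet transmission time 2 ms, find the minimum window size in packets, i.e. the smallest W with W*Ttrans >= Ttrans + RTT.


Given: Ttrans = 2 ms, RTT = 200 ms (= 2 * Tprop, Tprop = 100 ms)
Time until first ACK returns = Ttrans + RTT = 2 + 200 = 202 ms
Need W * Ttrans >= Ttrans + RTT  ->  W >= (Ttrans + RTT) / Ttrans
(Ttrans + RTT) / Ttrans = 202 / 2 = 101
W_min = ceil(101) = 101

101


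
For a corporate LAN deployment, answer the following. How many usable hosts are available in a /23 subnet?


Given: subnet mask /23
Host bits = 32 - 23 = 9
Total addresses = 2^9 = 512
Usable hosts = 512 - 2 (network + broadcast) = 510

510


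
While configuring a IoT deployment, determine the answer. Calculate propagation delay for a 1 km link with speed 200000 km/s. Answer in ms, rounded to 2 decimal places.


Given: distance = 1 km, speed = 200000 km/s
Delay = distance / speed = 1 / 200000 seconds
Delay in ms = 1 * 1000 / 200000
Delay = 0.0050 ms
Rounded to 2 dp = 0.01 ms

0.01


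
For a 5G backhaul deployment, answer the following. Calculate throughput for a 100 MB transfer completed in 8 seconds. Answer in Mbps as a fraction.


Given: file = 100 MB, time = 8 s
File in Mb = 100 * 8 = 800 Mb
Throughput = 800 / 8 Mbps
Throughput = 100 Mbps

100


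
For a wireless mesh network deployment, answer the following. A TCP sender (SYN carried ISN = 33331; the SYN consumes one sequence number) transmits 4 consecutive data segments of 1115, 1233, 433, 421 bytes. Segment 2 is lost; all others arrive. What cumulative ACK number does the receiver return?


SYN uses sequence number 33331; first data byte = ISN + 1 = 33332.
Segment 1: SEQ = 33332, len = 1115 B, covers [33332, 34446]
Segment 2: SEQ = 34447, len = 1233 B, covers [34447, 35679] [LOST]
Segment 3: SEQ = 35680, len = 433 B, covers [35680, 36112]
Segment 4: SEQ = 36113, len = 421 B, covers [36113, 36533]
In-order data received: bytes [33332, 34446] (segments 1..1).
Segment 2 missing -> gap begins at byte 34447; later segments buffered out of order.
Cumulative ACK = next expected in-order byte = 33332 + 1115 = 34447

34447


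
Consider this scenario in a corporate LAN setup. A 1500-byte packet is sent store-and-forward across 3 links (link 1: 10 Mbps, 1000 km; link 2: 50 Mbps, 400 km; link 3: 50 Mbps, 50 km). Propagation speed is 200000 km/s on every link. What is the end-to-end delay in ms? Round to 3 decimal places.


Packet = 1500 bytes = 12000 bits. Store-and-forward: sum (t_trans + t_prop) per link.
Link 1: t_trans = 12000/(10*10^6) s = 1.2000 ms; t_prop = 1000/200000 s = 5.0000 ms; subtotal = 6.2000 ms
Link 2: t_trans = 12000/(50*10^6) s = 0.2400 ms; t_prop = 400/200000 s = 2.0000 ms; subtotal = 2.2400 ms
Link 3: t_trans = 12000/(50*10^6) s = 0.2400 ms; t_prop = 50/200000 s = 0.2500 ms; subtotal = 0.4900 ms
End-to-end = 6.2000 + 2.2400 + 0.4900 = 8.9300 ms -> 8.930 ms (3 dp)

8.930


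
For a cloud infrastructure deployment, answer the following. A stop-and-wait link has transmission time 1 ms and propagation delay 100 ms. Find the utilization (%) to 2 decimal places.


Given: Ttrans = 1 ms, Tprop = 100 ms
RTT = 2 * Tprop = 2 * 100 = 200 ms
U = Ttrans / (Ttrans + RTT)
U = 1 / (1 + 200)
U = 1 / 201 = 0.004975
U% = 0.50%

0.50


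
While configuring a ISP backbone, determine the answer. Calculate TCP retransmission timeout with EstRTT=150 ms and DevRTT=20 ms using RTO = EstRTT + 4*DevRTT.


Given: EstRTT = 150 ms, DevRTT = 20 ms
Timeout = EstRTT + 4 * DevRTT
4 * DevRTT = 4 * 20 = 80
Timeout = 150 + 80 = 230 ms

230


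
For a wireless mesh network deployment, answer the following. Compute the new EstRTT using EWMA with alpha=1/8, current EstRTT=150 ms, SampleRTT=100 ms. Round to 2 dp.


Given: EstRTT = 150 ms, SampleRTT = 100 ms, alpha = 1/8
New EstRTT = (1 - alpha) * EstRTT + alpha * SampleRTT
(7/8) * 150 = 131.25
(1/8) * 100 = 12.5
New EstRTT = 131.25 + 12.5 = 143.75 ms -> 143.75 ms (2 dp)

143.75


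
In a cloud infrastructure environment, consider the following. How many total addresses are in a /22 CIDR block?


Given: CIDR prefix /22
Host bits = 32 - 22 = 10
Total addresses = 2^10 = 1024

1024


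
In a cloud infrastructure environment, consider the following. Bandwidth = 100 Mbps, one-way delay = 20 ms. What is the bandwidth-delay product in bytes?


Given: bandwidth = 100 Mbps, delay = 20 ms
BDP in bits = 100 * 10^6 * 20 / 1000
BDP in bits = 2000000
BDP in bytes = 2000000 / 8 = 250000

250000


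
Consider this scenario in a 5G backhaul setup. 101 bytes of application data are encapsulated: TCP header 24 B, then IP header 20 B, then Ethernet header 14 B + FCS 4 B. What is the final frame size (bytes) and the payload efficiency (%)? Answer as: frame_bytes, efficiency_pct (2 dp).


TCP segment = 101 + 24 = 125 B
IP packet = 125 + 20 = 145 B
Ethernet frame = 145 + 14 + 4 = 163 B
Efficiency = app / frame = 101 / 163 = 0.619632 = 61.9632% -> 61.96% (2 dp)

163, 61.96


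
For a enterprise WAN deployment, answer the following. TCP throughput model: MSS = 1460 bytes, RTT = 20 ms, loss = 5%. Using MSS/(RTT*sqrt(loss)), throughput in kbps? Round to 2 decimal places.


Given: MSS = 1460 bytes, RTT = 20 ms, loss = 5%
RTT in seconds = 20 / 1000 = 0.02
Loss rate = 5% = 0.05
sqrt(loss) = sqrt(0.05) = 0.223606797750
Throughput (bytes/s) = 1460 / (0.02 * 0.223606797750) = 326465.9247
Throughput (kbps) = 326465.9247 * 8 / 1000 = 2611.727398 -> 2611.73 kbps (2 dp)

2611.73


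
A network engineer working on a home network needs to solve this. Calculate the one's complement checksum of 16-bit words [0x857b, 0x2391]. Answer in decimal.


Given words: [0x857b, 0x2391]
Step 1: Sum all words
Raw sum = 34171 + 9105 = 43276
One's complement = ~43276 & 0xFFFF = 22259

22259


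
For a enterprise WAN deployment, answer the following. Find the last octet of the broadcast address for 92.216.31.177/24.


Given: IP = 92.216.31.177, prefix = /24
Host bits = 32 - 24 = 8
Network last octet = 177 AND mask = 0
Host part size = 2^8 - 1 = 255
Broadcast last octet = 0 OR 255 = 255

255


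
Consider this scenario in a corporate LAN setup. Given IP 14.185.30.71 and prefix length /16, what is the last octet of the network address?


Given: IP = 14.185.30.71, prefix = /16
Subnet mask = 255.255.0.0
Last octet of IP: 71
Last octet of mask: 0
Network last octet = 71 AND 0 = 0

0


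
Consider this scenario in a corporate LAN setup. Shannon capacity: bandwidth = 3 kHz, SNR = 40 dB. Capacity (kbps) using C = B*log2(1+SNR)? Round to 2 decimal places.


Given: B = 3 kHz, SNR = 40 dB
SNR linear = 10^(40/10) = 10000
1 + SNR = 10001
log2(10001) = 13.2878566418
C = 3 * 1000 * 13.2878566418 = 39863.5699 bps
C = 39.863570 kbps -> 39.86 kbps (2 dp)

39.86


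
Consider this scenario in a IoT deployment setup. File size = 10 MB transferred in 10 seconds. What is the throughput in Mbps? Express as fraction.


Given: file = 10 MB, time = 10 s
File in Mb = 10 * 8 = 80 Mb
Throughput = 80 / 10 Mbps
Throughput = 8 Mbps

8


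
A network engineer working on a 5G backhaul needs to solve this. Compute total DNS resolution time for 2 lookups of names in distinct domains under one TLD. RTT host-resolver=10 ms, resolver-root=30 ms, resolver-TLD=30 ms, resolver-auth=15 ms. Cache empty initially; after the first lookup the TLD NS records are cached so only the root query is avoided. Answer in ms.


Lookup 1 (cold cache): local + root + TLD + auth = 10 + 30 + 30 + 15 = 85 ms
Lookups 2..2 (TLD NS cached -> skip root; new domain -> still ask TLD and auth): local + TLD + auth = 10 + 30 + 15 = 55 ms each
Remaining 1 lookups: 1 * 55 = 55 ms
Total = 85 + 55 = 140 ms

140


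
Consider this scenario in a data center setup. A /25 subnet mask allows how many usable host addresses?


Given: subnet mask /25
Host bits = 32 - 25 = 7
Total addresses = 2^7 = 128
Usable hosts = 128 - 2 (network + broadcast) = 126

126


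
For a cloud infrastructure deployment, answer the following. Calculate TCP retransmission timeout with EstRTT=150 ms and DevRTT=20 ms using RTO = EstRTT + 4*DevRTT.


Given: EstRTT = 150 ms, DevRTT = 20 ms
Timeout = EstRTT + 4 * DevRTT
4 * DevRTT = 4 * 20 = 80
Timeout = 150 + 80 = 230 ms

230


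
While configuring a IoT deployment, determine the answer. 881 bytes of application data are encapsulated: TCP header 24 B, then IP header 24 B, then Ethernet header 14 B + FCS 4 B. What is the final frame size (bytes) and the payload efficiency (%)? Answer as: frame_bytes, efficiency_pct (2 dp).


TCP segment = 881 + 24 = 905 B
IP packet = 905 + 24 = 929 B
Ethernet frame = 929 + 14 + 4 = 947 B
Efficiency = app / frame = 881 / 947 = 0.930306 = 93.0306% -> 93.03% (2 dp)

947, 93.03


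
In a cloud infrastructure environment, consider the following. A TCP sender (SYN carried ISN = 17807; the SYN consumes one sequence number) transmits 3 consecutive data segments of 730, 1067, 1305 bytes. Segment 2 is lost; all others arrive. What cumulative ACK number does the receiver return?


SYN uses sequence number 17807; first data byte = ISN + 1 = 17808.
Segment 1: SEQ = 17808, len = 730 B, covers [17808, 18537]
Segment 2: SEQ = 18538, len = 1067 B, covers [18538, 19604] [LOST]
Segment 3: SEQ = 19605, len = 1305 B, covers [19605, 20909]
In-order data received: bytes [17808, 18537] (segments 1..1).
Segment 2 missing -> gap begins at byte 18538; later segments buffered out of order.
Cumulative ACK = next expected in-order byte = 17808 + 730 = 18538

18538


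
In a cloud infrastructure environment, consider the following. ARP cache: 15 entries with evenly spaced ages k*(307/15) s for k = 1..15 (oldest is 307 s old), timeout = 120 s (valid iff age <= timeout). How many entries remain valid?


Ages are k * 307/15 s for k = 1..15 (spacing = 20.4667 s).
Entry k is valid iff k * 307/15 <= 120 iff k <= 15 * 120 / 307 = 5.8632
n_valid = floor(5.8632) = 5
(n_stale = 15 - 5 = 10)

5


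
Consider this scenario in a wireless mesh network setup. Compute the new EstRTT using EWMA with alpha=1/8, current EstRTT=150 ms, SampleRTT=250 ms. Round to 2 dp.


Given: EstRTT = 150 ms, SampleRTT = 250 ms, alpha = 1/8
New EstRTT = (1 - alpha) * EstRTT + alpha * SampleRTT
(7/8) * 150 = 131.25
(1/8) * 250 = 31.25
New EstRTT = 131.25 + 31.25 = 162.5 ms -> 162.50 ms (2 dp)

162.50


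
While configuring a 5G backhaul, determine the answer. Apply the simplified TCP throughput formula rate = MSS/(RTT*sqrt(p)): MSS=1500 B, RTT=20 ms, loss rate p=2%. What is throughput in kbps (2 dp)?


Given: MSS = 1500 bytes, RTT = 20 ms, loss = 2%
RTT in seconds = 20 / 1000 = 0.02
Loss rate = 2% = 0.02
sqrt(loss) = sqrt(0.02) = 0.141421356237
Throughput (bytes/s) = 1500 / (0.02 * 0.141421356237) = 530330.0859
Throughput (kbps) = 530330.0859 * 8 / 1000 = 4242.640687 -> 4242.64 kbps (2 dp)

4242.64


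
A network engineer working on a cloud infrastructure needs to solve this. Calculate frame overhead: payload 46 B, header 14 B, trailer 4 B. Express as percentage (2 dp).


Given: payload = 46 B, header = 14 B, trailer = 4 B
Overhead bytes = header + trailer = 14 + 4 = 18
Total frame = payload + overhead = 46 + 18 = 64
Overhead % = 18 / 64 * 100 = 28.1250% -> 28.13% (2 dp)

28.13


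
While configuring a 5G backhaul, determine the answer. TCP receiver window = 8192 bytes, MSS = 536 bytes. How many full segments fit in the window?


Given: RWND = 8192 bytes, MSS = 536 bytes
Full segments = floor(RWND / MSS)
Full segments = floor(8192 / 536)
Full segments = floor(15.2836) = 15

15


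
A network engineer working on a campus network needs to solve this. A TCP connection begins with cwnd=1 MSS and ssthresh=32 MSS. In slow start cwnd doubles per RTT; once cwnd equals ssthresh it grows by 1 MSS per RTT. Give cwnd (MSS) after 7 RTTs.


RTT 0: cwnd = 1 MSS (initial)
RTT 1: cwnd = 2 MSS (slow start, doubled)
RTT 2: cwnd = 4 MSS (slow start, doubled)
RTT 3: cwnd = 8 MSS (slow start, doubled)
RTT 4: cwnd = 16 MSS (slow start, doubled)
RTT 5: cwnd = 32 MSS (slow start, doubled)
RTT 6: cwnd = 33 MSS (congestion avoidance, +1)
RTT 7: cwnd = 34 MSS (congestion avoidance, +1)

34


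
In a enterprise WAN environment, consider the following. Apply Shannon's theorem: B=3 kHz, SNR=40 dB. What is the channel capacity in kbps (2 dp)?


Given: B = 3 kHz, SNR = 40 dB
SNR linear = 10^(40/10) = 10000
1 + SNR = 10001
log2(10001) = 13.2878566418
C = 3 * 1000 * 13.2878566418 = 39863.5699 bps
C = 39.863570 kbps -> 39.86 kbps (2 dp)

39.86


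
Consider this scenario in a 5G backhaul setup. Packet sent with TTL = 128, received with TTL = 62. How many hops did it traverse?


Given: initial TTL = 128, received TTL = 62
Hops = initial TTL - received TTL
Hops = 128 - 62 = 66

66


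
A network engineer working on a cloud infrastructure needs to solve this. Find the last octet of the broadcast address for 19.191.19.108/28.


Given: IP = 19.191.19.108, prefix = /28
Host bits = 32 - 28 = 4
Network last octet = 108 AND mask = 96
Host part size = 2^4 - 1 = 15
Broadcast last octet = 96 OR 15 = 111

111


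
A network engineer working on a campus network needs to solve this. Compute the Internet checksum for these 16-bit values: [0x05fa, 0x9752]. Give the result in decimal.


Given words: [0x05fa, 0x9752]
Step 1: Sum all words
Raw sum = 1530 + 38738 = 40268
One's complement = ~40268 & 0xFFFF = 25267

25267


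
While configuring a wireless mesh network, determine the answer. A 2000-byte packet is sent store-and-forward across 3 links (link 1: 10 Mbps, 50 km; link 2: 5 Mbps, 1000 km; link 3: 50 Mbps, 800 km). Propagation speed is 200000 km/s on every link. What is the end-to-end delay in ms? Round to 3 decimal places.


Packet = 2000 bytes = 16000 bits. Store-and-forward: sum (t_trans + t_prop) per link.
Link 1: t_trans = 16000/(10*10^6) s = 1.6000 ms; t_prop = 50/200000 s = 0.2500 ms; subtotal = 1.8500 ms
Link 2: t_trans = 16000/(5*10^6) s = 3.2000 ms; t_prop = 1000/200000 s = 5.0000 ms; subtotal = 8.2000 ms
Link 3: t_trans = 16000/(50*10^6) s = 0.3200 ms; t_prop = 800/200000 s = 4.0000 ms; subtotal = 4.3200 ms
End-to-end = 1.8500 + 8.2000 + 4.3200 = 14.3700 ms -> 14.370 ms (3 dp)

14.370


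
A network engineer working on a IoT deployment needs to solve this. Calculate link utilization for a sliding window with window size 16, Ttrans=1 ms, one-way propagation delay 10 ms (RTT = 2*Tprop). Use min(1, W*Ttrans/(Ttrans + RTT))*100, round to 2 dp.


Given: W = 16, Ttrans = 1 ms, RTT = 20 ms (= 2 * Tprop, Tprop = 10 ms)
Cycle time = Ttrans + RTT = 1 + 20 = 21 ms (first packet sent until its ACK returns)
W * Ttrans = 16 * 1 = 16 ms of sending per cycle
W * Ttrans / (Ttrans + RTT) = 16 / 21 = 0.761905
U = min(1, 0.761905) = 0.761905
U% = 76.19%

76.19


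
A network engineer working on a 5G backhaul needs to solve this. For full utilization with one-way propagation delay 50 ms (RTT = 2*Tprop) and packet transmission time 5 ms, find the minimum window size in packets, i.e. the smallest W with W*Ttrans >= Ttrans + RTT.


Given: Ttrans = 5 ms, RTT = 100 ms (= 2 * Tprop, Tprop = 50 ms)
Time until first ACK returns = Ttrans + RTT = 5 + 100 = 105 ms
Need W * Ttrans >= Ttrans + RTT  ->  W >= (Ttrans + RTT) / Ttrans
(Ttrans + RTT) / Ttrans = 105 / 5 = 21
W_min = ceil(21) = 21

21


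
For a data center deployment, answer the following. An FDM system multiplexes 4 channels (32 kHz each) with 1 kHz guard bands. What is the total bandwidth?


Given: 4 channels, 32 kHz each, guard = 1 kHz
Channel bandwidth = 4 * 32 = 128 kHz
Guard bands = 3 gaps * 1 kHz = 3 kHz
Total = 128 + 3 = 131 kHz

131


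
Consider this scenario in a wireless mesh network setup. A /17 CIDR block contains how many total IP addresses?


Given: CIDR prefix /17
Host bits = 32 - 17 = 15
Total addresses = 2^15 = 32768

32768


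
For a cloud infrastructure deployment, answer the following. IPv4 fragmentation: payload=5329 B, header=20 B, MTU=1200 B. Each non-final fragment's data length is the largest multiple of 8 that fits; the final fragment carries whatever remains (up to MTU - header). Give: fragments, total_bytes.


Max data per non-final fragment = floor((MTU - header)/8)*8 = floor((1200 - 20)/8)*8 = floor(1180/8)*8 = 1176 B
Final fragment needs no 8-byte alignment: it can carry up to MTU - header = 1180 B
Non-final fragments needed = ceil((payload - 1180) / 1176) = ceil(4149/1176) = ceil(3.5281) = 4
Number of fragments = 4 + 1 = 5
Fragment sizes (data): 4 * 1176 B + 625 B (last, 625 <= 1180 OK)
Total bytes sent = payload + n_frags * header = 5329 + 5*20 = 5329 + 100 = 5429 B

5, 5429


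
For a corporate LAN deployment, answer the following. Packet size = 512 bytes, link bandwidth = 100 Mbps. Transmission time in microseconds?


Given: packet = 512 bytes, bandwidth = 100 Mbps
Packet in bits = 512 * 8 = 4096 bits
Bandwidth = 100 * 10^6 = 100000000 bps
Time = 4096 / 100000000 seconds
Time in us = 4096 * 10^6 / 100000000 = 40.96

40.96


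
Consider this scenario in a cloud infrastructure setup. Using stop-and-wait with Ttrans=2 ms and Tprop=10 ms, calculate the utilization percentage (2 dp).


Given: Ttrans = 2 ms, Tprop = 10 ms
RTT = 2 * Tprop = 2 * 10 = 20 ms
U = Ttrans / (Ttrans + RTT)
U = 2 / (2 + 20)
U = 2 / 22 = 0.090909
U% = 9.09%

9.09


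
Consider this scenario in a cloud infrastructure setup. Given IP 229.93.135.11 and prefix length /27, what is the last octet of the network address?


Given: IP = 229.93.135.11, prefix = /27
Subnet mask = 255.255.255.224
Last octet of IP: 11
Last octet of mask: 224
Network last octet = 11 AND 224 = 0

0


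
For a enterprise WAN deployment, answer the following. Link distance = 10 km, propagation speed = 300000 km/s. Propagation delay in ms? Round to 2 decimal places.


Given: distance = 10 km, speed = 300000 km/s
Delay = distance / speed = 10 / 300000 seconds
Delay in ms = 10 * 1000 / 300000
Delay = 0.0333 ms
Rounded to 2 dp = 0.03 ms

0.03


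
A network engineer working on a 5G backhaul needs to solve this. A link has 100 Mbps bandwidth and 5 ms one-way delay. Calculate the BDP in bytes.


Given: bandwidth = 100 Mbps, delay = 5 ms
BDP in bits = 100 * 10^6 * 5 / 1000
BDP in bits = 500000
BDP in bytes = 500000 / 8 = 62500

62500


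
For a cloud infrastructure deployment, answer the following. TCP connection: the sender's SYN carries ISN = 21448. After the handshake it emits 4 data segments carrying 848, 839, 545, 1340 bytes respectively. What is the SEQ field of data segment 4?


The SYN occupies sequence number ISN = 21448, so the first data byte is ISN + 1 = 21449.
SEQ of data segment i = (ISN + 1) + sum of payload sizes of segments 1..i-1.
Segment 1: SEQ = 21449, payload = 848 bytes
Segment 2: SEQ = 22297, payload = 839 bytes
Segment 3: SEQ = 23136, payload = 545 bytes
Segment 4: SEQ = 23681, payload = 1340 bytes
SEQ of segment 4 = 21449 + 848 + 839 + 545 = 23681

23681


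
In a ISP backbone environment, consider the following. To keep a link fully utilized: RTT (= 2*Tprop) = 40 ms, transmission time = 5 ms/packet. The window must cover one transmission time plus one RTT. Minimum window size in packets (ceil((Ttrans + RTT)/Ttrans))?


Given: Ttrans = 5 ms, RTT = 40 ms (= 2 * Tprop, Tprop = 20 ms)
Time until first ACK returns = Ttrans + RTT = 5 + 40 = 45 ms
Need W * Ttrans >= Ttrans + RTT  ->  W >= (Ttrans + RTT) / Ttrans
(Ttrans + RTT) / Ttrans = 45 / 5 = 9
W_min = ceil(9) = 9

9


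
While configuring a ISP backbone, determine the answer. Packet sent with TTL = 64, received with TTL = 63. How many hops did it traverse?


Given: initial TTL = 64, received TTL = 63
Hops = initial TTL - received TTL
Hops = 64 - 63 = 1

1


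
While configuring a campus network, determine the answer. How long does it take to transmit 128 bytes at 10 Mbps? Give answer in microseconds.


Given: packet = 128 bytes, bandwidth = 10 Mbps
Packet in bits = 128 * 8 = 1024 bits
Bandwidth = 10 * 10^6 = 10000000 bps
Time = 1024 / 10000000 seconds
Time in us = 1024 * 10^6 / 10000000 = 102.4

102.4


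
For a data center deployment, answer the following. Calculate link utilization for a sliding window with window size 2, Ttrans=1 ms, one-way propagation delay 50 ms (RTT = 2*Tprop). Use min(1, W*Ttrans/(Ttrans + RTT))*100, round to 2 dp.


Given: W = 2, Ttrans = 1 ms, RTT = 100 ms (= 2 * Tprop, Tprop = 50 ms)
Cycle time = Ttrans + RTT = 1 + 100 = 101 ms (first packet sent until its ACK returns)
W * Ttrans = 2 * 1 = 2 ms of sending per cycle
W * Ttrans / (Ttrans + RTT) = 2 / 101 = 0.019802
U = min(1, 0.019802) = 0.019802
U% = 1.98%

1.98


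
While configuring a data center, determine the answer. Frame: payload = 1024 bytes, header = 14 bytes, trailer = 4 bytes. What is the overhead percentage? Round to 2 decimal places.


Given: payload = 1024 B, header = 14 B, trailer = 4 B
Overhead bytes = header + trailer = 14 + 4 = 18
Total frame = payload + overhead = 1024 + 18 = 1042
Overhead % = 18 / 1042 * 100 = 1.7274% -> 1.73% (2 dp)

1.73


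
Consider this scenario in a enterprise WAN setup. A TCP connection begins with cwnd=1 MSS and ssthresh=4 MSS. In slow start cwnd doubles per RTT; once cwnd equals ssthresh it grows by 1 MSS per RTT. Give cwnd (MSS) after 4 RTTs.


RTT 0: cwnd = 1 MSS (initial)
RTT 1: cwnd = 2 MSS (slow start, doubled)
RTT 2: cwnd = 4 MSS (slow start, doubled)
RTT 3: cwnd = 5 MSS (congestion avoidance, +1)
RTT 4: cwnd = 6 MSS (congestion avoidance, +1)

6


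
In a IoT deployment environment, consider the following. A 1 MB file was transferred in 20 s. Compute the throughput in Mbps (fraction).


Given: file = 1 MB, time = 20 s
File in Mb = 1 * 8 = 8 Mb
Throughput = 8 / 20 Mbps
Throughput = 2/5 Mbps

2/5


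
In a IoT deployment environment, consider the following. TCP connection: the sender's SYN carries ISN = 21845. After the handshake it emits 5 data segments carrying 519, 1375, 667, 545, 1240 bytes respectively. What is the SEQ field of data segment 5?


The SYN occupies sequence number ISN = 21845, so the first data byte is ISN + 1 = 21846.
SEQ of data segment i = (ISN + 1) + sum of payload sizes of segments 1..i-1.
Segment 1: SEQ = 21846, payload = 519 bytes
Segment 2: SEQ = 22365, payload = 1375 bytes
Segment 3: SEQ = 23740, payload = 667 bytes
Segment 4: SEQ = 24407, payload = 545 bytes
Segment 5: SEQ = 24952, payload = 1240 bytes
SEQ of segment 5 = 21846 + 519 + 1375 + 667 + 545 = 24952

24952


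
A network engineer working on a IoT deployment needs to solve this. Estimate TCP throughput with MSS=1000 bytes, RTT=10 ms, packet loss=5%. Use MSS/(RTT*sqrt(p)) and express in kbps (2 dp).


Given: MSS = 1000 bytes, RTT = 10 ms, loss = 5%
RTT in seconds = 10 / 1000 = 0.01
Loss rate = 5% = 0.05
sqrt(loss) = sqrt(0.05) = 0.223606797750
Throughput (bytes/s) = 1000 / (0.01 * 0.223606797750) = 447213.5955
Throughput (kbps) = 447213.5955 * 8 / 1000 = 3577.708764 -> 3577.71 kbps (2 dp)

3577.71


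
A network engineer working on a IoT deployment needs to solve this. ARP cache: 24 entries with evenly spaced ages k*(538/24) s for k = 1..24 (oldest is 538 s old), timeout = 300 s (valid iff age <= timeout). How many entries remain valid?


Ages are k * 538/24 s for k = 1..24 (spacing = 22.4167 s).
Entry k is valid iff k * 538/24 <= 300 iff k <= 24 * 300 / 538 = 13.3829
n_valid = floor(13.3829) = 13
(n_stale = 24 - 13 = 11)

13


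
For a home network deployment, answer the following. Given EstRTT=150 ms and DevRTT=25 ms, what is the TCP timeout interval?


Given: EstRTT = 150 ms, DevRTT = 25 ms
Timeout = EstRTT + 4 * DevRTT
4 * DevRTT = 4 * 25 = 100
Timeout = 150 + 100 = 250 ms

250


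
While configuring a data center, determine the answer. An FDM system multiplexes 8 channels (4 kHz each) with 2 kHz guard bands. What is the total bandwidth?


Given: 8 channels, 4 kHz each, guard = 2 kHz
Channel bandwidth = 8 * 4 = 32 kHz
Guard bands = 7 gaps * 2 kHz = 14 kHz
Total = 32 + 14 = 46 kHz

46


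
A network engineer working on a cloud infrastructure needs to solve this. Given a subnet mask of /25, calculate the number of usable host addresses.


Given: subnet mask /25
Host bits = 32 - 25 = 7
Total addresses = 2^7 = 128
Usable hosts = 128 - 2 (network + broadcast) = 126

126


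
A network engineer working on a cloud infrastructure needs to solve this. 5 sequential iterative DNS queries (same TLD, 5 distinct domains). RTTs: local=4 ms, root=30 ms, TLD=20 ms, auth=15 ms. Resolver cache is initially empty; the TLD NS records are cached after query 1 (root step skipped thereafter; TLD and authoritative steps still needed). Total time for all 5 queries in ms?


Lookup 1 (cold cache): local + root + TLD + auth = 4 + 30 + 20 + 15 = 69 ms
Lookups 2..5 (TLD NS cached -> skip root; new domain -> still ask TLD and auth): local + TLD + auth = 4 + 20 + 15 = 39 ms each
Remaining 4 lookups: 4 * 39 = 156 ms
Total = 69 + 156 = 225 ms

225


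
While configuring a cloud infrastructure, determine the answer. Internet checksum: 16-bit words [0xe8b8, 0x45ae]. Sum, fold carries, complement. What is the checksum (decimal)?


Given words: [0xe8b8, 0x45ae]
Step 1: Sum all words
Raw sum = 59576 + 17838 = 77414
Step 2: Fold carry: (11878 + 1) = 11879
One's complement = ~11879 & 0xFFFF = 53656

53656


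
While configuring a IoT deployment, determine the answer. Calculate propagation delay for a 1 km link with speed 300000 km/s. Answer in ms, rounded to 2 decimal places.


Given: distance = 1 km, speed = 300000 km/s
Delay = distance / speed = 1 / 300000 seconds
Delay in ms = 1 * 1000 / 300000
Delay = 0.0033 ms
Rounded to 2 dp = 0.00 ms

0.00
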